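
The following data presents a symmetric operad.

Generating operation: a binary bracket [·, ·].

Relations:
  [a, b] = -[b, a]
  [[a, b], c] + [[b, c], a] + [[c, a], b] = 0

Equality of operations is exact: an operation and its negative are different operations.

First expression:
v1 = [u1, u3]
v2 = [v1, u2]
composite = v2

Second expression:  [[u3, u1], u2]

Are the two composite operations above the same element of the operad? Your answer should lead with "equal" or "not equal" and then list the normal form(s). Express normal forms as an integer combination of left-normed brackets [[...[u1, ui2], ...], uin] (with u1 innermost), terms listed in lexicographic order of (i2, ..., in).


not equal; the first gives [[u1, u3], u2] and the second -[[u1, u3], u2]

In normal form, the first expression is [[u1, u3], u2]
In normal form, the second expression is -[[u1, u3], u2]
Distinct normal forms: not equal.


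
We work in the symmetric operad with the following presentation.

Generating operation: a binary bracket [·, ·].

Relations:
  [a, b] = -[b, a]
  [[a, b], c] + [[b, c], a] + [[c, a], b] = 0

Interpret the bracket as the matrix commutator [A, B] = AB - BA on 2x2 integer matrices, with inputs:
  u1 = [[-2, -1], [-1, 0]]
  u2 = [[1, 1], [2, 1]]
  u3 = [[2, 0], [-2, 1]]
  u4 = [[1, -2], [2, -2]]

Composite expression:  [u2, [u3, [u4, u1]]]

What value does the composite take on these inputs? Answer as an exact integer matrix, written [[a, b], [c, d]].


[u4, u1] = [[4, -7], [-1, -4]]
[u3, [u4, u1]] = [[-14, -7], [-15, 14]]
[u2, [u3, [u4, u1]]] = [[-1, 28], [-56, 1]]

[[-1, 28], [-56, 1]]


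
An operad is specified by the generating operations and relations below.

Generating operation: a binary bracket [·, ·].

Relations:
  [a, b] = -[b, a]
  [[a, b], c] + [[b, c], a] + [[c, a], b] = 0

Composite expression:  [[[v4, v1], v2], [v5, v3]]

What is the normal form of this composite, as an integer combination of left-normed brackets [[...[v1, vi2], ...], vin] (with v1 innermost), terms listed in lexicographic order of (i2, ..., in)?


[[[[v1, v4], v2], v3], v5] - [[[[v1, v4], v2], v5], v3]

In the tensor algebra, words opening v1 carry the v1-anchored form.
Composite bracket: [[[v4, v1], v2], [v5, v3]]
Expanding via [a, b] = ab - ba: 16 signed words (2^4 = 16).
Only words starting with v1 matter:
  the word v1v4v2v3v5 carries sign +1 and contributes +[[[[v1, v4], v2], v3], v5]
  the word v1v4v2v5v3 carries sign -1 and contributes -[[[[v1, v4], v2], v5], v3]


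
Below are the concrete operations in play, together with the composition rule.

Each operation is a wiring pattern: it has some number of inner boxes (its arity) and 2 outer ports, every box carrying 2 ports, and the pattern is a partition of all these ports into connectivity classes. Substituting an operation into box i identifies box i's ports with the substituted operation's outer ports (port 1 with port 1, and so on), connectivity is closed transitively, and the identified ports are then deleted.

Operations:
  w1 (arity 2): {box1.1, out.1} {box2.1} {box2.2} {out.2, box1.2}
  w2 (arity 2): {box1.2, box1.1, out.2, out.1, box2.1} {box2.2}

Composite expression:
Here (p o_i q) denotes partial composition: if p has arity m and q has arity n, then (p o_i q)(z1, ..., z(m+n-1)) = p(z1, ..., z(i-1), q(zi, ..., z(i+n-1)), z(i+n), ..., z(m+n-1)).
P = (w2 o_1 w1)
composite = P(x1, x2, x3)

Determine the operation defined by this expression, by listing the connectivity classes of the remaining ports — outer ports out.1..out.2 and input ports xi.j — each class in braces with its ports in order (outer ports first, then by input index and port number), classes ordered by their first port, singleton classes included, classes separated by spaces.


{out.1, out.2, x1.1, x1.2, x3.1} {x2.1} {x2.2} {x3.2}

Substituting into w2 glues patterns; closure does the rest.
through w1, on inputs (x1, x2): {out.1, x1.1} {out.2, x1.2} {x2.1} {x2.2} (out.j = stage outer ports)
through w2, on inputs (x1, x2, x3): {out.1, out.2, x1.1, x1.2, x3.1} {x2.1} {x2.2} {x3.2} (out.j = stage outer ports)


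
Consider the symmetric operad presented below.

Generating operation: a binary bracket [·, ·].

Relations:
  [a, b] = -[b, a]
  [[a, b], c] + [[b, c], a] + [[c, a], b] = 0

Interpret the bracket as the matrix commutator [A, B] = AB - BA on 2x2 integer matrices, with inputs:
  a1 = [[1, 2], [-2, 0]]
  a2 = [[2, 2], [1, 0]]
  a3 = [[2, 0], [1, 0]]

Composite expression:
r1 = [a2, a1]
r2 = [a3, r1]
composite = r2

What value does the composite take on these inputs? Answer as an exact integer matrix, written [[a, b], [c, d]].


[[-2, 4], [-22, 2]]

[a2, a1] = [[-6, 2], [5, 6]]
[a3, [a2, a1]] = [[-2, 4], [-22, 2]]


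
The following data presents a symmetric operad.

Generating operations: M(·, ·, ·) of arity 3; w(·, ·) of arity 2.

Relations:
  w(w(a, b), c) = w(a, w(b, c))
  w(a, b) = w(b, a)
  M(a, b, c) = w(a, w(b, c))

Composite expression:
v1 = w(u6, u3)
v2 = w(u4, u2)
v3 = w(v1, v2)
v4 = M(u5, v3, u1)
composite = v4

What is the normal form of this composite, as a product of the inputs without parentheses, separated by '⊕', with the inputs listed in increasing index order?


u1 ⊕ u2 ⊕ u3 ⊕ u4 ⊕ u5 ⊕ u6

Key point: M commutes, so take the u-inputs in any fixed order.
w(u6, u3) flattens to u6 ⊕ u3
w(u4, u2) flattens to u4 ⊕ u2
w(w(u6, u3), w(u4, u2)) flattens to u6 ⊕ u3 ⊕ u4 ⊕ u2
M(u5, w(w(u6, u3), w(u4, u2)), u1) flattens to u5 ⊕ u6 ⊕ u3 ⊕ u4 ⊕ u2 ⊕ u1
commutativity sorts the factors: u1 ⊕ u2 ⊕ u3 ⊕ u4 ⊕ u5 ⊕ u6


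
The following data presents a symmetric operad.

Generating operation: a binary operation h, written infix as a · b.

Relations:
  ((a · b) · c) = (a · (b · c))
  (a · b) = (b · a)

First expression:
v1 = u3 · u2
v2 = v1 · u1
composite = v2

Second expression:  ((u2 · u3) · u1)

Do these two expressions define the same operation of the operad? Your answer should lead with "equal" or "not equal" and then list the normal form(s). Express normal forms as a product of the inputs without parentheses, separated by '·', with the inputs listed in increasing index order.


The first expression, normalized: u1 · u2 · u3
The second expression, normalized: u1 · u2 · u3
One common form — equal.

equal; both compose to u1 · u2 · u3


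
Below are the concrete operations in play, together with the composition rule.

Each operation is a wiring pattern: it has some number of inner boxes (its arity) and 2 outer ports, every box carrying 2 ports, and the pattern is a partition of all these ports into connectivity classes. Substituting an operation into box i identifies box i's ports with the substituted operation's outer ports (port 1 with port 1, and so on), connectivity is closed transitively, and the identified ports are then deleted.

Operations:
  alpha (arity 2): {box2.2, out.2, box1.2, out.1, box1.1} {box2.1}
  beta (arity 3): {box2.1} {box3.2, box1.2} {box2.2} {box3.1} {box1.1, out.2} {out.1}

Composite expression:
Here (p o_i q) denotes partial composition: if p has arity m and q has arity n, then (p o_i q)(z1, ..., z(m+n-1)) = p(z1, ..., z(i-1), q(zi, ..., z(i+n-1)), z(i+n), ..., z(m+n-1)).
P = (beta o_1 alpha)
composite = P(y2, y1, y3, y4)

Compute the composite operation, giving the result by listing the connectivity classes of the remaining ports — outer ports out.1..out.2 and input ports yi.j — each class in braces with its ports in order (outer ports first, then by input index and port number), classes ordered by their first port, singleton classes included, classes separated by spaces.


{out.1} {out.2, y1.2, y2.1, y2.2, y4.2} {y1.1} {y3.1} {y3.2} {y4.1}

Connectivity passes through glued beta-boundaries; trace each wire chain.
composing alpha on (y2, y1), with out.j its own outer ports: {out.1, out.2, y1.2, y2.1, y2.2} {y1.1}
composing beta on (y2, y1, y3, y4), with out.j its own outer ports: {out.1} {out.2, y1.2, y2.1, y2.2, y4.2} {y1.1} {y3.1} {y3.2} {y4.1}


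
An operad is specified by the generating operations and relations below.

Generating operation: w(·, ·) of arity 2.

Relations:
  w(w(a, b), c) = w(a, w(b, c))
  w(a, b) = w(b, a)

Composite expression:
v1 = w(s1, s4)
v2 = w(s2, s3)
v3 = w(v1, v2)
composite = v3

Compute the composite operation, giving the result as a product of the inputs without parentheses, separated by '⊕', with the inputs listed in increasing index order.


s1 ⊕ s2 ⊕ s3 ⊕ s4

Reordering under w is free, so list the s-inputs canonically.
w(s1, s4) flattens to s1 ⊕ s4
w(s2, s3) flattens to s2 ⊕ s3
w(w(s1, s4), w(s2, s3)) flattens to s1 ⊕ s4 ⊕ s2 ⊕ s3
sorting the factors by input index: s1 ⊕ s2 ⊕ s3 ⊕ s4


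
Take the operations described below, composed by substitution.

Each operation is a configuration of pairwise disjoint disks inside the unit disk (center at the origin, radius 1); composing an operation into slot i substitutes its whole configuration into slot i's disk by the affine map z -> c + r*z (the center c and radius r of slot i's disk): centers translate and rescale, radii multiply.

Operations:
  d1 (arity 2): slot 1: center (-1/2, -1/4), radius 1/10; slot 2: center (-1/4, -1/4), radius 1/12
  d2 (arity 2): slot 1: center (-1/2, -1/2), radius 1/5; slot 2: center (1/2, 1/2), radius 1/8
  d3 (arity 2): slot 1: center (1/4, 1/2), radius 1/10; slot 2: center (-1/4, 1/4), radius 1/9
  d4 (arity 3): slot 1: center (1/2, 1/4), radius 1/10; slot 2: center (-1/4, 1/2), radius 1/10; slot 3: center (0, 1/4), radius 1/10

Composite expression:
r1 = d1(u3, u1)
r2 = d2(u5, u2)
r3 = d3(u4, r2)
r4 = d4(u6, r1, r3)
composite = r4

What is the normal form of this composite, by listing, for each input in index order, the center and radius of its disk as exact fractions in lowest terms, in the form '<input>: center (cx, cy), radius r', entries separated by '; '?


u1: center (-11/40, 19/40), radius 1/120; u2: center (-7/360, 101/360), radius 1/720; u3: center (-3/10, 19/40), radius 1/100; u4: center (1/40, 3/10), radius 1/100; u5: center (-11/360, 97/360), radius 1/450; u6: center (1/2, 1/4), radius 1/10

Each u-disk chains the slot maps above it in d4; radii multiply.
input u6: composing its 1 substitution step yields center (1/2, 1/4), radius 1/10
input u3: composing its 2 substitution steps yields center (-3/10, 19/40), radius 1/100
input u1: composing its 2 substitution steps yields center (-11/40, 19/40), radius 1/120
input u4: composing its 2 substitution steps yields center (1/40, 3/10), radius 1/100
input u5: composing its 3 substitution steps yields center (-11/360, 97/360), radius 1/450
input u2: composing its 3 substitution steps yields center (-7/360, 101/360), radius 1/720


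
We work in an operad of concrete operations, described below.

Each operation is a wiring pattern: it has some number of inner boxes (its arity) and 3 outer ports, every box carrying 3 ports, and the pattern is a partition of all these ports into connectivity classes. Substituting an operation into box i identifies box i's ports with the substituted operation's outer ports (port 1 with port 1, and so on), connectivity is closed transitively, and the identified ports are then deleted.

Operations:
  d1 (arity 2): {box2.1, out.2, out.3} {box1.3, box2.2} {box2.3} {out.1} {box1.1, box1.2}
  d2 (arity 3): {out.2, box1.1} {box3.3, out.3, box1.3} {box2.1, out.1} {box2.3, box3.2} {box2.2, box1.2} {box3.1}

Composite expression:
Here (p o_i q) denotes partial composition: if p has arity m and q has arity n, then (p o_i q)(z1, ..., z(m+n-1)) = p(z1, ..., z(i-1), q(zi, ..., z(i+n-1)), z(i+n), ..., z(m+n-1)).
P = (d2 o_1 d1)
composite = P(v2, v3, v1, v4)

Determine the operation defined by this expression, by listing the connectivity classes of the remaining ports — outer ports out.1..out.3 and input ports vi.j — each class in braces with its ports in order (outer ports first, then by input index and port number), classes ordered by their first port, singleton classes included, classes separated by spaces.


Substituting into d2 glues patterns; closure does the rest.
through d1, on inputs (v2, v3): {out.1} {out.2, out.3, v3.1} {v2.1, v2.2} {v2.3, v3.2} {v3.3} (out.j = stage outer ports)
through d2, on inputs (v2, v3, v1, v4): {out.1, v1.1} {out.2} {out.3, v1.2, v3.1, v4.3} {v1.3, v4.2} {v2.1, v2.2} {v2.3, v3.2} {v3.3} {v4.1} (out.j = stage outer ports)

{out.1, v1.1} {out.2} {out.3, v1.2, v3.1, v4.3} {v1.3, v4.2} {v2.1, v2.2} {v2.3, v3.2} {v3.3} {v4.1}


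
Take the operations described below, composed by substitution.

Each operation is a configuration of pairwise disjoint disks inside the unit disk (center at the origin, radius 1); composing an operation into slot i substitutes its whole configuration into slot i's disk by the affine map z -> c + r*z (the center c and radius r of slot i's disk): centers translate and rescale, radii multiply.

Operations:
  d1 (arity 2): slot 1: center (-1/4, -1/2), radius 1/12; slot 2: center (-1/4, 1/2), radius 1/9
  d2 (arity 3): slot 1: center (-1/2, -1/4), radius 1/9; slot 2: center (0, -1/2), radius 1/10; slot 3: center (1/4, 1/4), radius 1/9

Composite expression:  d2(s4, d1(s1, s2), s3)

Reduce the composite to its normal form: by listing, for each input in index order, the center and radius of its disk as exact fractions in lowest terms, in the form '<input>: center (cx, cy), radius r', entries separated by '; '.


s1: center (-1/40, -11/20), radius 1/120; s2: center (-1/40, -9/20), radius 1/90; s3: center (1/4, 1/4), radius 1/9; s4: center (-1/2, -1/4), radius 1/9


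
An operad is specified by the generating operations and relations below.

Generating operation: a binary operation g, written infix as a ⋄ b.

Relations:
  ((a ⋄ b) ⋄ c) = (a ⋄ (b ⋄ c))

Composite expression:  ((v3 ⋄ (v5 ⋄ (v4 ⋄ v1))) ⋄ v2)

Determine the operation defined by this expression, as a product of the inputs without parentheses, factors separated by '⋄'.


Under associativity of g, the answer is the v's in reading order.
(v4 ⋄ v1) collapses to v4 ⋄ v1
(v5 ⋄ (v4 ⋄ v1)) collapses to v5 ⋄ v4 ⋄ v1
(v3 ⋄ (v5 ⋄ (v4 ⋄ v1))) collapses to v3 ⋄ v5 ⋄ v4 ⋄ v1
((v3 ⋄ (v5 ⋄ (v4 ⋄ v1))) ⋄ v2) collapses to v3 ⋄ v5 ⋄ v4 ⋄ v1 ⋄ v2

v3 ⋄ v5 ⋄ v4 ⋄ v1 ⋄ v2


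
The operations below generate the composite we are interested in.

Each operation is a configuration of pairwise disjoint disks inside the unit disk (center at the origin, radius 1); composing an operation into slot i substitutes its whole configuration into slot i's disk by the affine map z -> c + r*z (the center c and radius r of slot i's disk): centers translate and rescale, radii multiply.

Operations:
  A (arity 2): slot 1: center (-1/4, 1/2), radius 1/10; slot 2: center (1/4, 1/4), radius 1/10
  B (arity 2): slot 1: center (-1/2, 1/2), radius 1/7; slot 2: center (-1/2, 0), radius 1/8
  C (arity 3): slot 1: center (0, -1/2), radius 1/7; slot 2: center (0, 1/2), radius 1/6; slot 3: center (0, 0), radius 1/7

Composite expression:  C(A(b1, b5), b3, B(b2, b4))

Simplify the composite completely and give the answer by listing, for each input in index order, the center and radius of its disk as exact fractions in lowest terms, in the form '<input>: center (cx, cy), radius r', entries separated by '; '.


b1: center (-1/28, -3/7), radius 1/70; b2: center (-1/14, 1/14), radius 1/49; b3: center (0, 1/2), radius 1/6; b4: center (-1/14, 0), radius 1/56; b5: center (1/28, -13/28), radius 1/70

Nesting under C composes maps z -> c + r*z down each b-path.
b1: after 2 affine steps, its disk has center (-1/28, -3/7), radius 1/70
b5: after 2 affine steps, its disk has center (1/28, -13/28), radius 1/70
b3: after 1 affine step, its disk has center (0, 1/2), radius 1/6
b2: after 2 affine steps, its disk has center (-1/14, 1/14), radius 1/49
b4: after 2 affine steps, its disk has center (-1/14, 0), radius 1/56


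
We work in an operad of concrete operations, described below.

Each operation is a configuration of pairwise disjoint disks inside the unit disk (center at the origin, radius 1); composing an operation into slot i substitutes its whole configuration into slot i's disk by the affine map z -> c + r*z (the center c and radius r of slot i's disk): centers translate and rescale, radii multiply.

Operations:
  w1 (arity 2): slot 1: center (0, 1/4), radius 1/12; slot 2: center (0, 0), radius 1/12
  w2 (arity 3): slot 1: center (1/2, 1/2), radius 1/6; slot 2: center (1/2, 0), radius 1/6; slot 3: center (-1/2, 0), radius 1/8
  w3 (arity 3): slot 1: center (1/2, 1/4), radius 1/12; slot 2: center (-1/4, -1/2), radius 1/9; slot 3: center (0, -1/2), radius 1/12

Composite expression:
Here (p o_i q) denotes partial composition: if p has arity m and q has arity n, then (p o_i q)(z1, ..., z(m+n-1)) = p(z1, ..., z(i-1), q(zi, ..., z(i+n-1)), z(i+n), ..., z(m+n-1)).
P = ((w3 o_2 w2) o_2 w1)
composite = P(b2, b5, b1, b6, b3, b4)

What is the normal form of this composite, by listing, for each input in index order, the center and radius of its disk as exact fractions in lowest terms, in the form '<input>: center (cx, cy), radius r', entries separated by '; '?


Each b-disk chains the slot maps above it in w3; radii multiply.
b2: after 1 affine step, its disk has center (1/2, 1/4), radius 1/12
b5: after 3 affine steps, its disk has center (-7/36, -95/216), radius 1/648
b1: after 3 affine steps, its disk has center (-7/36, -4/9), radius 1/648
b6: after 2 affine steps, its disk has center (-7/36, -1/2), radius 1/54
b3: after 2 affine steps, its disk has center (-11/36, -1/2), radius 1/72
b4: after 1 affine step, its disk has center (0, -1/2), radius 1/12

b1: center (-7/36, -4/9), radius 1/648; b2: center (1/2, 1/4), radius 1/12; b3: center (-11/36, -1/2), radius 1/72; b4: center (0, -1/2), radius 1/12; b5: center (-7/36, -95/216), radius 1/648; b6: center (-7/36, -1/2), radius 1/54


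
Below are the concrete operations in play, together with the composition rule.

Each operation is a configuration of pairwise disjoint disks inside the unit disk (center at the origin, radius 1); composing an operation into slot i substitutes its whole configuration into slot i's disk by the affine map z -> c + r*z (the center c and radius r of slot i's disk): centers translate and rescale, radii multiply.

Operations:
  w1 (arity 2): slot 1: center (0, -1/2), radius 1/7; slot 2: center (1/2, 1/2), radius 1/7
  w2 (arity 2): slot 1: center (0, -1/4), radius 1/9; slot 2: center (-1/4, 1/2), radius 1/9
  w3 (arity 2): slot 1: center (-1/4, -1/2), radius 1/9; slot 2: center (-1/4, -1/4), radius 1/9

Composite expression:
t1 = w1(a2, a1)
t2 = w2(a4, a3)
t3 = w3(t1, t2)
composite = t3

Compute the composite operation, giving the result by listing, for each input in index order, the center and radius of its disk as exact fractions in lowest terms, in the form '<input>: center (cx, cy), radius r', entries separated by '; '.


a1: center (-7/36, -4/9), radius 1/63; a2: center (-1/4, -5/9), radius 1/63; a3: center (-5/18, -7/36), radius 1/81; a4: center (-1/4, -5/18), radius 1/81

Each a-disk chains the slot maps above it in w3; radii multiply.
tracing a2 down its 2-map path: center (-1/4, -5/9), radius 1/63
tracing a1 down its 2-map path: center (-7/36, -4/9), radius 1/63
tracing a4 down its 2-map path: center (-1/4, -5/18), radius 1/81
tracing a3 down its 2-map path: center (-5/18, -7/36), radius 1/81


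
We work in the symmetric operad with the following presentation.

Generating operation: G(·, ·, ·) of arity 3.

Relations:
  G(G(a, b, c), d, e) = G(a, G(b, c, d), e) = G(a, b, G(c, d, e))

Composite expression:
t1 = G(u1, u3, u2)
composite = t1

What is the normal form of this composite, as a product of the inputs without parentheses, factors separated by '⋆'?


u1 ⋆ u3 ⋆ u2

The G-tree's shape is irrelevant; the u-reading-order decides.
G(u1, u3, u2) flattens to u1 ⋆ u3 ⋆ u2


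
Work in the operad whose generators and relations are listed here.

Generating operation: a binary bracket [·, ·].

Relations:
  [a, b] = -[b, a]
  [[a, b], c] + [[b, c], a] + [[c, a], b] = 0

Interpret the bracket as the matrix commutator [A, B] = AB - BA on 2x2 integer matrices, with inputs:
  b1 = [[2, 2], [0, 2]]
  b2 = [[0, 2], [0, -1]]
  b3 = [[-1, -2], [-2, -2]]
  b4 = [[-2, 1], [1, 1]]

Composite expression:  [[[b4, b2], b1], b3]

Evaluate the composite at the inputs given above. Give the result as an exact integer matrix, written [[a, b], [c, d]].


[[16, 16], [-8, -16]]


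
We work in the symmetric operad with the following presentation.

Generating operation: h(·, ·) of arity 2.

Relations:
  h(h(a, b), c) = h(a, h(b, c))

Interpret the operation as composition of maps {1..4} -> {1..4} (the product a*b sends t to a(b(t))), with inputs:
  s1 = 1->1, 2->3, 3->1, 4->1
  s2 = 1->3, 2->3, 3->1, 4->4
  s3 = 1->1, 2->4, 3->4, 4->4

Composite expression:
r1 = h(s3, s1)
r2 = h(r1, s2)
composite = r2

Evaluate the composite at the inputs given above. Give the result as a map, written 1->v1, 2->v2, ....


1->1, 2->1, 3->1, 4->1

h(s3, s1) = 1->1, 2->4, 3->1, 4->1
h(h(s3, s1), s2) = 1->1, 2->1, 3->1, 4->1


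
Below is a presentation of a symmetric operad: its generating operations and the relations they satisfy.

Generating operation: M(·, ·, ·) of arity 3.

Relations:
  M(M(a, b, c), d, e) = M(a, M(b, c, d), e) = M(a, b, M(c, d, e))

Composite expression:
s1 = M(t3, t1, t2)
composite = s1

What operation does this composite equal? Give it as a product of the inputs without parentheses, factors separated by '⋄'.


t3 ⋄ t1 ⋄ t2


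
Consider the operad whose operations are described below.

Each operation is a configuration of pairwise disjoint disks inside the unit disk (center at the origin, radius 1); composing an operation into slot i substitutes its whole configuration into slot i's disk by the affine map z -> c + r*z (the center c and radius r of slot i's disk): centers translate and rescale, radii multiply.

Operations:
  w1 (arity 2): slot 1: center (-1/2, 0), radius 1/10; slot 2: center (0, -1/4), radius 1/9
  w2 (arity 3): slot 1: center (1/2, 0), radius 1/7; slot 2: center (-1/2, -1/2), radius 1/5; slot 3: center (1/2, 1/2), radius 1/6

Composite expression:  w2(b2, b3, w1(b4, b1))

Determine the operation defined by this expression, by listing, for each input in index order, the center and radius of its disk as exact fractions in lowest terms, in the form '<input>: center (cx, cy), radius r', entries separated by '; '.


Nesting under w2 composes maps z -> c + r*z down each b-path.
tracing b2 down its 1-map path: center (1/2, 0), radius 1/7
tracing b3 down its 1-map path: center (-1/2, -1/2), radius 1/5
tracing b4 down its 2-map path: center (5/12, 1/2), radius 1/60
tracing b1 down its 2-map path: center (1/2, 11/24), radius 1/54

b1: center (1/2, 11/24), radius 1/54; b2: center (1/2, 0), radius 1/7; b3: center (-1/2, -1/2), radius 1/5; b4: center (5/12, 1/2), radius 1/60


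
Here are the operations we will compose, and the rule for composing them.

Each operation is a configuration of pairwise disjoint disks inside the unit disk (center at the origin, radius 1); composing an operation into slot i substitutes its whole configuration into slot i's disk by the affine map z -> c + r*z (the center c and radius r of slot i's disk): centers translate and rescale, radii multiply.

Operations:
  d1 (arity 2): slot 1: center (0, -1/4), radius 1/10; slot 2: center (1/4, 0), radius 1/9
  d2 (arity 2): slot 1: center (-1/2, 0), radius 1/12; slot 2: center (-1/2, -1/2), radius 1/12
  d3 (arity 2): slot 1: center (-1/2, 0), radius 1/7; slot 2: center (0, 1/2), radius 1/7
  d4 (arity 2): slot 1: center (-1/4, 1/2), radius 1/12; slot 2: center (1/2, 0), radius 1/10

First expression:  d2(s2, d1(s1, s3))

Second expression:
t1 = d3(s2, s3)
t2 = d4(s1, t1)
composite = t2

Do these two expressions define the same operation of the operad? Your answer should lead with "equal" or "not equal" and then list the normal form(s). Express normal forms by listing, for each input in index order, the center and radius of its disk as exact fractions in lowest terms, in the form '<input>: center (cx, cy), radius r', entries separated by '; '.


not equal; first: s1: center (-1/2, -25/48), radius 1/120; s2: center (-1/2, 0), radius 1/12; s3: center (-23/48, -1/2), radius 1/108; second: s1: center (-1/4, 1/2), radius 1/12; s2: center (9/20, 0), radius 1/70; s3: center (1/2, 1/20), radius 1/70

Normal form of the first expression: s1: center (-1/2, -25/48), radius 1/120; s2: center (-1/2, 0), radius 1/12; s3: center (-23/48, -1/2), radius 1/108
Normal form of the second expression: s1: center (-1/4, 1/2), radius 1/12; s2: center (9/20, 0), radius 1/70; s3: center (1/2, 1/20), radius 1/70
The forms do not match — not equal.


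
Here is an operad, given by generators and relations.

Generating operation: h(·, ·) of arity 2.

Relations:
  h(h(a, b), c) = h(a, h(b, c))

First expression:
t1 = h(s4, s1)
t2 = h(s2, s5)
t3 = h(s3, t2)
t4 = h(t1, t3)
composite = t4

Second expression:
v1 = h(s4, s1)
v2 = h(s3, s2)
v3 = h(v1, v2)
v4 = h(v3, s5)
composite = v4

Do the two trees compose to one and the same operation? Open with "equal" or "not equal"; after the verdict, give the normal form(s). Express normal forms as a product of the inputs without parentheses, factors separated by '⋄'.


equal; both compose to s4 ⋄ s1 ⋄ s3 ⋄ s2 ⋄ s5

In normal form, the first expression is s4 ⋄ s1 ⋄ s3 ⋄ s2 ⋄ s5
In normal form, the second expression is s4 ⋄ s1 ⋄ s3 ⋄ s2 ⋄ s5
Identical normal forms: equal.


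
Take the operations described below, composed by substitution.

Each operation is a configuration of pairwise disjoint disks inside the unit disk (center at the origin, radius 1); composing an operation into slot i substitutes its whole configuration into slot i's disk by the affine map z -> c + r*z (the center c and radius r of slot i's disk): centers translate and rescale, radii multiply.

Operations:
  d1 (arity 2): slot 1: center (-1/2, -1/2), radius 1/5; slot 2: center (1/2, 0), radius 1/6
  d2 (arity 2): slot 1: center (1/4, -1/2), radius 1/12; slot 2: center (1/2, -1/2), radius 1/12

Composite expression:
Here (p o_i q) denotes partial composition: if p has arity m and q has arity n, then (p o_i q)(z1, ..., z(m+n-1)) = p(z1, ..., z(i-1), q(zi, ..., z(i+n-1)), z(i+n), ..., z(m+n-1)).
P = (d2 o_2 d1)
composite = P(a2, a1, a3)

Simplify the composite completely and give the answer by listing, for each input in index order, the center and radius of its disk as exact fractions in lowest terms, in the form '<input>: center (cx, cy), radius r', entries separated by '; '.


Follow each a-input down from d2: c' goes to c + r*c', radius to r*r'.
input a2: applying the 1 nested substitution gives center (1/4, -1/2), radius 1/12
input a1: applying the 2 nested substitutions gives center (11/24, -13/24), radius 1/60
input a3: applying the 2 nested substitutions gives center (13/24, -1/2), radius 1/72

a1: center (11/24, -13/24), radius 1/60; a2: center (1/4, -1/2), radius 1/12; a3: center (13/24, -1/2), radius 1/72


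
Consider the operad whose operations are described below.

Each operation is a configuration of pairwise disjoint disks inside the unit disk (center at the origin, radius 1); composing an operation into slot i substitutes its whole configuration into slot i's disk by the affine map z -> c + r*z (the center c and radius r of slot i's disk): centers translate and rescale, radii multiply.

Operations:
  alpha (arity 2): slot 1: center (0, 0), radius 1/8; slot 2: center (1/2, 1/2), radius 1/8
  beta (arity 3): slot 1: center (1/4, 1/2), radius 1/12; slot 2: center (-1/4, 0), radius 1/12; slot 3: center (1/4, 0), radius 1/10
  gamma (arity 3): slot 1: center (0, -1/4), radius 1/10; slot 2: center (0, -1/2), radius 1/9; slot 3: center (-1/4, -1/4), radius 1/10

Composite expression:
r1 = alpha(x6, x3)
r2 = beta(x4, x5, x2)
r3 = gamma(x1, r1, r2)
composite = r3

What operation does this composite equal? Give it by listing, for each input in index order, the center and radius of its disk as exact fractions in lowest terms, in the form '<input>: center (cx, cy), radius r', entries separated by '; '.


x1: center (0, -1/4), radius 1/10; x2: center (-9/40, -1/4), radius 1/100; x3: center (1/18, -4/9), radius 1/72; x4: center (-9/40, -1/5), radius 1/120; x5: center (-11/40, -1/4), radius 1/120; x6: center (0, -1/2), radius 1/72

Each x-disk chains the slot maps above it in gamma; radii multiply.
for x1, the 1-step affine chain lands on center (0, -1/4), radius 1/10
for x6, the 2-step affine chain lands on center (0, -1/2), radius 1/72
for x3, the 2-step affine chain lands on center (1/18, -4/9), radius 1/72
for x4, the 2-step affine chain lands on center (-9/40, -1/5), radius 1/120
for x5, the 2-step affine chain lands on center (-11/40, -1/4), radius 1/120
for x2, the 2-step affine chain lands on center (-9/40, -1/4), radius 1/100


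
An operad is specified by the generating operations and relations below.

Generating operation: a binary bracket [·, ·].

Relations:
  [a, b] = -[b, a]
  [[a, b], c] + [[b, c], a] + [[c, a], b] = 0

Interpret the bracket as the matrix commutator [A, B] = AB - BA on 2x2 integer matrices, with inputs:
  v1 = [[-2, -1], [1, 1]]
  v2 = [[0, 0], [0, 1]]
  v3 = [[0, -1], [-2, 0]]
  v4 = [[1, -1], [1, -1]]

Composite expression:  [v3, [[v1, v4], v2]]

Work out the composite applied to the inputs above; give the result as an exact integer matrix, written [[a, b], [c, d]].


[v1, v4] = [[0, 5], [5, 0]]
[[v1, v4], v2] = [[0, 5], [-5, 0]]
[v3, [[v1, v4], v2]] = [[15, 0], [0, -15]]

[[15, 0], [0, -15]]


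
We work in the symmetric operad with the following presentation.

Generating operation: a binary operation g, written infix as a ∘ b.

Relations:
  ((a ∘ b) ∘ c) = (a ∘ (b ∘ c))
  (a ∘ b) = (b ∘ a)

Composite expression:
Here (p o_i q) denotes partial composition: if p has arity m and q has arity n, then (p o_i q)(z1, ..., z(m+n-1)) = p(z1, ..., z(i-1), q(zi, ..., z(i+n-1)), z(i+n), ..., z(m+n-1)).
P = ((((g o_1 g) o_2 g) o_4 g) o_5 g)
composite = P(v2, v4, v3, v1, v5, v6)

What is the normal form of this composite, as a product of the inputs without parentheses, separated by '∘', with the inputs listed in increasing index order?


v1 ∘ v2 ∘ v3 ∘ v4 ∘ v5 ∘ v6

Key point: g commutes, so take the v-inputs in any fixed order.
(v4 ∘ v3) linearizes to v4 ∘ v3
(v2 ∘ (v4 ∘ v3)) linearizes to v2 ∘ v4 ∘ v3
(v5 ∘ v6) linearizes to v5 ∘ v6
(v1 ∘ (v5 ∘ v6)) linearizes to v1 ∘ v5 ∘ v6
((v2 ∘ (v4 ∘ v3)) ∘ (v1 ∘ (v5 ∘ v6))) linearizes to v2 ∘ v4 ∘ v3 ∘ v1 ∘ v5 ∘ v6
reordering the factors by index: v1 ∘ v2 ∘ v3 ∘ v4 ∘ v5 ∘ v6


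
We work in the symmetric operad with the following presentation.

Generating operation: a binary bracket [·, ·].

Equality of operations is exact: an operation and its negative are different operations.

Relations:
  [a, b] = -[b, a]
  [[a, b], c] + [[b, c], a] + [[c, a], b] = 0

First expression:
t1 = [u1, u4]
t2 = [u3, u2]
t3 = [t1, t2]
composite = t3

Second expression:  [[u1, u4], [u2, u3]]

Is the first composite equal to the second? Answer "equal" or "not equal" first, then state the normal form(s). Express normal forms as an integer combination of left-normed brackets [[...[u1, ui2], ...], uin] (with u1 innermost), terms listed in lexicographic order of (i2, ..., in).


not equal; first: -[[[u1, u4], u2], u3] + [[[u1, u4], u3], u2]; second: [[[u1, u4], u2], u3] - [[[u1, u4], u3], u2]

Normal form of the first expression: -[[[u1, u4], u2], u3] + [[[u1, u4], u3], u2]
Normal form of the second expression: [[[u1, u4], u2], u3] - [[[u1, u4], u3], u2]
The forms do not match — not equal.


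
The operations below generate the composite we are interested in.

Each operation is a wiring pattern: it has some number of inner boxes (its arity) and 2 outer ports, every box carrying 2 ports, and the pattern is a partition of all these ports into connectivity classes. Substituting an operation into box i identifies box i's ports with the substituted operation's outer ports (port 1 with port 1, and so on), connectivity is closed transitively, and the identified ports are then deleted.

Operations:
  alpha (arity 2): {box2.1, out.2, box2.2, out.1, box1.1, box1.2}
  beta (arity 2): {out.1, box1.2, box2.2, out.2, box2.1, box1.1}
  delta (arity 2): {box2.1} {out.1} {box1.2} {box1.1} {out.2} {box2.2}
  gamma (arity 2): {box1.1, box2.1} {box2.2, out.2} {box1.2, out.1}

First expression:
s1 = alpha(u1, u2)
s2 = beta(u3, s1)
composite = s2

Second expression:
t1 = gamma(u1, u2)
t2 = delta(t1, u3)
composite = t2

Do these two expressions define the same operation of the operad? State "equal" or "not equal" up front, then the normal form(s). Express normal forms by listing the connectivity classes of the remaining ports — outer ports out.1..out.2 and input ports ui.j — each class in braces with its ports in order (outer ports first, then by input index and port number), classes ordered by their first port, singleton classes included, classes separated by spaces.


not equal — first {out.1, out.2, u1.1, u1.2, u2.1, u2.2, u3.1, u3.2}, second {out.1} {out.2} {u1.1, u2.1} {u1.2} {u2.2} {u3.1} {u3.2}

The first expression reduces to {out.1, out.2, u1.1, u1.2, u2.1, u2.2, u3.1, u3.2}
The second expression reduces to {out.1} {out.2} {u1.1, u2.1} {u1.2} {u2.2} {u3.1} {u3.2}
Different reductions; not equal.


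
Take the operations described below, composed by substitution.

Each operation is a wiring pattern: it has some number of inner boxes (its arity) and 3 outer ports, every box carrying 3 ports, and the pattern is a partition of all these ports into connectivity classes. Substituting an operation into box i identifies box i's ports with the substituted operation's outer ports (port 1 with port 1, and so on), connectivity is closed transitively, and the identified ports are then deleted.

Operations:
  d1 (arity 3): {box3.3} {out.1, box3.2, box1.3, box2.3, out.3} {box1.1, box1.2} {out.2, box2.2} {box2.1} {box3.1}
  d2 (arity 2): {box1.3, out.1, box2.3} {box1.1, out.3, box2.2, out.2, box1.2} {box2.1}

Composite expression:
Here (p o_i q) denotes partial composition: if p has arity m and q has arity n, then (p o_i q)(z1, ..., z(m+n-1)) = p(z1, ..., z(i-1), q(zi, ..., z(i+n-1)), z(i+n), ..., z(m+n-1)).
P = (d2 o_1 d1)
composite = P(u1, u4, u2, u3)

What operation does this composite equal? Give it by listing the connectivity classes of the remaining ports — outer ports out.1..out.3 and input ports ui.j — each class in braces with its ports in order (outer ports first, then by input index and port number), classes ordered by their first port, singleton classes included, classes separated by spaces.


{out.1, out.2, out.3, u1.3, u2.2, u3.2, u3.3, u4.2, u4.3} {u1.1, u1.2} {u2.1} {u2.3} {u3.1} {u4.1}

Treat the ports identified at d2 as solder joints: merge, then drop.
d1 over (u1, u4, u2) gives {out.1, out.3, u1.3, u2.2, u4.3} {out.2, u4.2} {u1.1, u1.2} {u2.1} {u2.3} {u4.1}, out.j being that stage's outer ports
d2 over (u1, u4, u2, u3) gives {out.1, out.2, out.3, u1.3, u2.2, u3.2, u3.3, u4.2, u4.3} {u1.1, u1.2} {u2.1} {u2.3} {u3.1} {u4.1}, out.j being that stage's outer ports


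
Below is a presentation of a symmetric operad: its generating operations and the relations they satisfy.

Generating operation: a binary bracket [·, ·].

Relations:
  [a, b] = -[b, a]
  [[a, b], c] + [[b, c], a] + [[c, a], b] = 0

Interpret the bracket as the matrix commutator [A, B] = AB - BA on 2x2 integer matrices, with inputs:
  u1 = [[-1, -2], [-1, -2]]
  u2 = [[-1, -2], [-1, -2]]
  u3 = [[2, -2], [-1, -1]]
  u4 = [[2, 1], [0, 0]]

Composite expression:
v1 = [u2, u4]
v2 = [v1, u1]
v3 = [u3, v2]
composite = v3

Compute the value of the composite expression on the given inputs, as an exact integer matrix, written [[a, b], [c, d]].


[u2, u4] = [[1, 5], [-2, -1]]
[[u2, u4], u1] = [[-9, -9], [0, 9]]
[u3, [[u2, u4], u1]] = [[-9, -63], [18, 9]]

[[-9, -63], [18, 9]]


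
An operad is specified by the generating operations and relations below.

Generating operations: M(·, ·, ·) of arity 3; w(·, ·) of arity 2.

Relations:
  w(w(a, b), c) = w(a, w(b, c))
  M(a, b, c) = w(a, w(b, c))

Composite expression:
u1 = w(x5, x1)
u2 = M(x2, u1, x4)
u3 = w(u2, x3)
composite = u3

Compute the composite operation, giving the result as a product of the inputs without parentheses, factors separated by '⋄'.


x2 ⋄ x5 ⋄ x1 ⋄ x4 ⋄ x3


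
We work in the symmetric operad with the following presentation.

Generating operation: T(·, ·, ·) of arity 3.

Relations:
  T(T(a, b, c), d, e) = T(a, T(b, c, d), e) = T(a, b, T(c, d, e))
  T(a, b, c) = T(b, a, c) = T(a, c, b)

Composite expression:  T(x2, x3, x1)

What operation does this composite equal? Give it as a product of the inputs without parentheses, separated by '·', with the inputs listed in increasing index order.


x1 · x2 · x3


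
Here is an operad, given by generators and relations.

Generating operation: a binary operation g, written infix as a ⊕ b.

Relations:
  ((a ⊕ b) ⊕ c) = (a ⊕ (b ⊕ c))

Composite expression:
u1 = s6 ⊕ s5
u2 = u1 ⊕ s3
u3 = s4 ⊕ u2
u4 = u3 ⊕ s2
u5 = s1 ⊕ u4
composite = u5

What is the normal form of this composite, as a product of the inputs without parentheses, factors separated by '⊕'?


Under associativity of g, the answer is the s's in reading order.
(s6 ⊕ s5) unparenthesizes to s6 ⊕ s5
((s6 ⊕ s5) ⊕ s3) unparenthesizes to s6 ⊕ s5 ⊕ s3
(s4 ⊕ ((s6 ⊕ s5) ⊕ s3)) unparenthesizes to s4 ⊕ s6 ⊕ s5 ⊕ s3
((s4 ⊕ ((s6 ⊕ s5) ⊕ s3)) ⊕ s2) unparenthesizes to s4 ⊕ s6 ⊕ s5 ⊕ s3 ⊕ s2
(s1 ⊕ ((s4 ⊕ ((s6 ⊕ s5) ⊕ s3)) ⊕ s2)) unparenthesizes to s1 ⊕ s4 ⊕ s6 ⊕ s5 ⊕ s3 ⊕ s2

s1 ⊕ s4 ⊕ s6 ⊕ s5 ⊕ s3 ⊕ s2


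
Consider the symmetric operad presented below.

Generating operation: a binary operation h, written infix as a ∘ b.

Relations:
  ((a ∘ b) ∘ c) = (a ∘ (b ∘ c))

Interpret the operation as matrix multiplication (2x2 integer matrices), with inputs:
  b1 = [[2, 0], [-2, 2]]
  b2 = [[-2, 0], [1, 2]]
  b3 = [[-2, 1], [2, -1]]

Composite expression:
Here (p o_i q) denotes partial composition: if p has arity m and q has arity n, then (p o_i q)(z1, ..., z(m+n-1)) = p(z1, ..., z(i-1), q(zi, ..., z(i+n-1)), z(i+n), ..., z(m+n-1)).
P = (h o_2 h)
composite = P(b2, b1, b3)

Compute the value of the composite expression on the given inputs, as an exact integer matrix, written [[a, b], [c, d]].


[[8, -4], [12, -6]]

(b1 ∘ b3) = [[-4, 2], [8, -4]]
(b2 ∘ (b1 ∘ b3)) = [[8, -4], [12, -6]]


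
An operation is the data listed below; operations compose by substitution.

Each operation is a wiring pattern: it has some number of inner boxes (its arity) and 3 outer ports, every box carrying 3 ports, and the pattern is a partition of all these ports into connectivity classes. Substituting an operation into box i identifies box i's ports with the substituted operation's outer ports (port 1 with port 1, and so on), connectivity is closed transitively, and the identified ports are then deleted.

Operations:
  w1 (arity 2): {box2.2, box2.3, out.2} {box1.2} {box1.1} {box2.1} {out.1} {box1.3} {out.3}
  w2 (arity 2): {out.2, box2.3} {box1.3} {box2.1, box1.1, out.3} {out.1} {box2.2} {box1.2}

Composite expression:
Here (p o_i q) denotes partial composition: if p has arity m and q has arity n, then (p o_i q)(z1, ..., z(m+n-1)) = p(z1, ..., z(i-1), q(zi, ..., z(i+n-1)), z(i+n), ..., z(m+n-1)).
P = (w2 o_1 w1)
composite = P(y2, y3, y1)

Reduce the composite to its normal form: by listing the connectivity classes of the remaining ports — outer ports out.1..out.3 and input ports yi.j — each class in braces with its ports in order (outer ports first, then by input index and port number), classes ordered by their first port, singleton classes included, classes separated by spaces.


{out.1} {out.2, y1.3} {out.3, y1.1} {y1.2} {y2.1} {y2.2} {y2.3} {y3.1} {y3.2, y3.3}

After gluing at w2, chains via deleted ports link the y-ports.
w1 over (y2, y3) gives {out.1} {out.2, y3.2, y3.3} {out.3} {y2.1} {y2.2} {y2.3} {y3.1}, out.j being that stage's outer ports
w2 over (y2, y3, y1) gives {out.1} {out.2, y1.3} {out.3, y1.1} {y1.2} {y2.1} {y2.2} {y2.3} {y3.1} {y3.2, y3.3}, out.j being that stage's outer ports
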